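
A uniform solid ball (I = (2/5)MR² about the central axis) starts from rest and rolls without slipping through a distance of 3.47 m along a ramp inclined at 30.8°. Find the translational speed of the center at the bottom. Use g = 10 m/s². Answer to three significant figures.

Here I = (2/5)MR², so the shape factor k = I/(MR²) = 0.4.
Rolling without slipping gives ω = v/R, so the total kinetic energy is ½Mv² + ½Iω² = ½(1+k)Mv² = (7/10)Mv².
The vertical drop is h = L sinθ = 3.47 × sin30.8° = 1.777 m.
Setting Mgh = (7/10)Mv² gives v = √(2gh/(1+k)) = √(2·10·1.777/1.4) ≈ 5.04 m/s.

v ≈ 5.04 m/s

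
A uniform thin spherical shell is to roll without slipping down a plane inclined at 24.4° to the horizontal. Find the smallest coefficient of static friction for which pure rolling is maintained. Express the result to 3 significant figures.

μ_min ≈ 0.181

With I = (2/3)MR², the ratio k = I/(MR²) is 2/3.
Newton's second law down the slope: Mg sinθ − f = Ma. The torque equation fR = Iα (with α = a/R) gives f = kMa.
These give a = g sinθ/(1+k) and the required friction f = kMg sinθ/(1+k).
With N = Mg cosθ, the no-slip condition f ≤ μN gives μ_min = f/N = k tanθ/(1+k).
μ_min = (2/3) × tan24.4° / 1.667 ≈ 0.181.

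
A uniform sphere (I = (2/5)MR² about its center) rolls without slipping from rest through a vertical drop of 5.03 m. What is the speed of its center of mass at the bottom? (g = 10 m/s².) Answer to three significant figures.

For this body I = (2/5)MR², i.e. k = I/(MR²) = 0.4.
Since it rolls without slipping, ω = v/R and KE = ½Mv² + ½Iω² = ½(1+k)Mv² = (7/10)Mv².
Energy conservation: Mgh = (7/10)Mv², so v = √(2gh/(1+k)) = √(2 × 10 × 5.03 / 1.4) ≈ 8.48 m/s.

v ≈ 8.48 m/s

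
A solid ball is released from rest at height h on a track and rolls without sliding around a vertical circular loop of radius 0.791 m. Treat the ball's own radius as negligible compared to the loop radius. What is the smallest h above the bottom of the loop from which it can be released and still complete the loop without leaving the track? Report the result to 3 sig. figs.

The moment of inertia is (2/5)MR², giving k ≡ I/(MR²) = 0.4.
At the top of the loop, the minimum-contact condition is Mg = Mv_top²/r, so v_top² = gr.
With ω = v/R, the kinetic energy at speed v is ½(1+k)Mv² = (7/10)Mv².
Energy conservation from release (height h) to the top (height 2r): Mgh = Mg(2r) + (7/10)M·gr.
Thus h_min = 2r + (1+k)r/2 = r(2 + 1.4/2) = 0.791 × 2.7 ≈ 2.14 m.

h_min ≈ 2.14 m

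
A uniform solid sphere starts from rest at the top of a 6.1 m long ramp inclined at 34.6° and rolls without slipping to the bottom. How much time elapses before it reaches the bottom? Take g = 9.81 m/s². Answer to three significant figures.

With I = (2/5)MR², the ratio k = I/(MR²) is 0.4.
Translational: Mg sinθ − f = Ma. Rotational about the CM: fR = Iα = kMRa, so f = kMa.
Hence a = g sinθ/(1+k) = 9.81×sin34.6°/1.4 = 3.979 m/s².
Starting from rest, L = ½at², so t = √(2L/a) = √(2×6.1/3.979) ≈ 1.75 s.

t ≈ 1.75 s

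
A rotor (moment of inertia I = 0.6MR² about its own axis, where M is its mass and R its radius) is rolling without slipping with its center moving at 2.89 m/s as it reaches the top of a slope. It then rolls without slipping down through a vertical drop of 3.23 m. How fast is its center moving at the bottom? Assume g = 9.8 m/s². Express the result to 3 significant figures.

v ≈ 6.92 m/s

Here I = 0.6MR², so the shape factor k = I/(MR²) = 0.6.
The rolling condition ω = v/R makes the rotational term ½I(v/R)² = ½kMv², so KE_total = ½(1+k)Mv² = (4/5)Mv².
Energy conservation: (4/5)Mv₀² + Mgh = (4/5)Mv², so v² = v₀² + 2gh/(1+k).
v = √(2.89² + 2×9.8×3.23/1.6) = √47.92 ≈ 6.92 m/s.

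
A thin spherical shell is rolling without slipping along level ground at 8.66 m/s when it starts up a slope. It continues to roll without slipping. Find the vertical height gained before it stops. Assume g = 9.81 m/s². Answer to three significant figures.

For this body I = (2/3)MR², i.e. k = I/(MR²) = 2/3.
Pure rolling means v = ωR; then KE = ½Mv² + ½I(v/R)² = ½(1+k)Mv² = (5/6)Mv².
All of this converts to potential energy at the highest point: (5/6)Mv₀² = Mgh.
Thus h = (1+k)v₀²/(2g) = 1.667 × 8.66² / (2 × 9.81) ≈ 6.37 m.

h ≈ 6.37 m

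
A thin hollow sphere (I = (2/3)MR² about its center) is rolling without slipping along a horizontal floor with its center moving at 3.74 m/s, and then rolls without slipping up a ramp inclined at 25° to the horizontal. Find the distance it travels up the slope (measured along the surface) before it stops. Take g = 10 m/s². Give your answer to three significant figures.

d ≈ 2.76 m

Here I = (2/3)MR², so the shape factor k = I/(MR²) = 2/3.
The rolling condition ω = v/R makes the rotational term ½I(v/R)² = ½kMv², so KE_total = ½(1+k)Mv² = (5/6)Mv².
Setting this equal to Mgh gives the vertical rise h = (1+k)v₀²/(2g) = 1.667×3.74²/(2×10) = 1.166 m.
Along the incline, d = h/sinθ = 1.166/sin25° ≈ 2.76 m.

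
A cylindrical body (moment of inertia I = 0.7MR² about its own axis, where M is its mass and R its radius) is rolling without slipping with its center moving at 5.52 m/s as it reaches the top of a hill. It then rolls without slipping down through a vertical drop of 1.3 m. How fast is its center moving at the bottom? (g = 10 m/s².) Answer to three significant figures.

For this body I = 0.7MR², i.e. k = I/(MR²) = 0.7.
Pure rolling means v = ωR; then KE = ½Mv² + ½I(v/R)² = ½(1+k)Mv² = (17/20)Mv².
Energy conservation: (17/20)Mv₀² + Mgh = (17/20)Mv², so v² = v₀² + 2gh/(1+k).
v = √(5.52² + 2×10×1.3/1.7) = √45.76 ≈ 6.76 m/s.

v ≈ 6.76 m/s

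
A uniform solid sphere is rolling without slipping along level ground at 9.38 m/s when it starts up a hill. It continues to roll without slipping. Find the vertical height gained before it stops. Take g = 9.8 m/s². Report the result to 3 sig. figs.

h ≈ 6.28 m

With I = (2/5)MR², the ratio k = I/(MR²) is 0.4.
Pure rolling means v = ωR; then KE = ½Mv² + ½I(v/R)² = ½(1+k)Mv² = (7/10)Mv².
All of this converts to potential energy at the highest point: (7/10)Mv₀² = Mgh.
Thus h = (1+k)v₀²/(2g) = 1.4 × 9.38² / (2 × 9.8) ≈ 6.28 m.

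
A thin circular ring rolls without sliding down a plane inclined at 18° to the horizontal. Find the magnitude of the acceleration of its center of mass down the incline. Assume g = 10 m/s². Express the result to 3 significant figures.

a ≈ 1.55 m/s²

For this body I = MR², i.e. k = I/(MR²) = 1.
Translational: Mg sinθ − f = Ma. Rotational about the CM: fR = Iα = kMRa, so f = kMa.
Eliminating f: Mg sinθ = (1+k)Ma, so a = g sinθ/(1+k) = 10 × sin18° / 2 ≈ 1.55 m/s².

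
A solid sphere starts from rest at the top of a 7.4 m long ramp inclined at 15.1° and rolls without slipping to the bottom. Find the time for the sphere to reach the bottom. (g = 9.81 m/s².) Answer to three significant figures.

t ≈ 2.85 s

Here I = (2/5)MR², so the shape factor k = I/(MR²) = 0.4.
Along the incline Mg sinθ − f = Ma, and torque about the center fR = Iα = kMR²(a/R) gives f = kMa.
Hence a = g sinθ/(1+k) = 9.81×sin15.1°/1.4 = 1.825 m/s².
Starting from rest, L = ½at², so t = √(2L/a) = √(2×7.4/1.825) ≈ 2.85 s.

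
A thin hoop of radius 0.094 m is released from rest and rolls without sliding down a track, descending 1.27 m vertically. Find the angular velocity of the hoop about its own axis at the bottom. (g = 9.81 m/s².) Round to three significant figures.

With I = MR², the ratio k = I/(MR²) is 1.
Since it rolls without slipping, ω = v/R and KE = ½Mv² + ½Iω² = ½(1+k)Mv² = Mv².
Energy conservation Mgh = ½(1+k)Mv² gives v = √(2gh/(1+k)) = √(2 × 9.81 × 1.27 / 2) = 3.53 m/s.
The angular speed follows from ω = v/R = 3.53/0.094 ≈ 37.5 rad/s.

ω ≈ 37.5 rad/s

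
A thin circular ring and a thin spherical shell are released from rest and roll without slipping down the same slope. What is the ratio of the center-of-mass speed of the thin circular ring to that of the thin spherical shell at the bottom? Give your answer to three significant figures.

Each satisfies Mgh = ½(1+k)Mv² with k = I/(MR²), so v ∝ 1/√(1+k).
For the thin circular ring k = 1; for the thin spherical shell k = 2/3.
v₁/v₂ = √((1+k₂)/(1+k₁)) = √(1.667/2) ≈ 0.913.

v_ratio ≈ 0.913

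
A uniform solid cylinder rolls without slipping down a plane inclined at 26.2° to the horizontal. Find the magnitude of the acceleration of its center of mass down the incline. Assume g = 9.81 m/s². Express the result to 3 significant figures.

a ≈ 2.89 m/s²

Here I = (1/2)MR², so the shape factor k = I/(MR²) = 0.5.
Translational: Mg sinθ − f = Ma. Rotational about the CM: fR = Iα = kMRa, so f = kMa.
Eliminating f: Mg sinθ = (1+k)Ma, so a = g sinθ/(1+k) = 9.81 × sin26.2° / 1.5 ≈ 2.89 m/s².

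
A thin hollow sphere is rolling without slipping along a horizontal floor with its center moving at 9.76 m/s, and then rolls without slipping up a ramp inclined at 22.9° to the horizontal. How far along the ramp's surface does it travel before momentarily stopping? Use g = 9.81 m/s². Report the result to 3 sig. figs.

The moment of inertia is (2/3)MR², giving k ≡ I/(MR²) = 2/3.
Since it rolls without slipping, ω = v/R and KE = ½Mv² + ½Iω² = ½(1+k)Mv² = (5/6)Mv².
Setting this equal to Mgh gives the vertical rise h = (1+k)v₀²/(2g) = 1.667×9.76²/(2×9.81) = 8.092 m.
Along the incline, d = h/sinθ = 8.092/sin22.9° ≈ 20.8 m.

d ≈ 20.8 m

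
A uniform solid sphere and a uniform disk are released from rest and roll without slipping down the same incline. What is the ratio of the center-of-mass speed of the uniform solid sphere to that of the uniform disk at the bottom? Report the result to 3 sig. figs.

v_ratio ≈ 1.04

Each satisfies Mgh = ½(1+k)Mv² with k = I/(MR²), so v ∝ 1/√(1+k).
For the uniform solid sphere k = 0.4; for the uniform disk k = 0.5.
v₁/v₂ = √((1+k₂)/(1+k₁)) = √(1.5/1.4) ≈ 1.04.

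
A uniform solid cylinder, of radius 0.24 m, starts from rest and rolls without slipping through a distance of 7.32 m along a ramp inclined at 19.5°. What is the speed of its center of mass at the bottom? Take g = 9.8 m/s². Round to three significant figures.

For this body I = (1/2)MR², i.e. k = I/(MR²) = 0.5.
Rolling without slipping gives ω = v/R, so the total kinetic energy is ½Mv² + ½Iω² = ½(1+k)Mv² = (3/4)Mv².
The vertical drop is h = L sinθ = 7.32 × sin19.5° = 2.443 m.
Setting Mgh = (3/4)Mv² gives v = √(2gh/(1+k)) = √(2·9.8·2.443/1.5) ≈ 5.65 m/s.

v ≈ 5.65 m/s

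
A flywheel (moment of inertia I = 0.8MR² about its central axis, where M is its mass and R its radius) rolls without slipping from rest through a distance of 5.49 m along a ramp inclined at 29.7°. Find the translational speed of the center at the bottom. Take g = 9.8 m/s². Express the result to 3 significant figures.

v ≈ 5.44 m/s

The moment of inertia is 0.8MR², giving k ≡ I/(MR²) = 0.8.
Since it rolls without slipping, ω = v/R and KE = ½Mv² + ½Iω² = ½(1+k)Mv² = (9/10)Mv².
The vertical drop is h = L sinθ = 5.49 × sin29.7° = 2.72 m.
Energy conservation: Mgh = (9/10)Mv², so v = √(2gh/(1+k)) = √(2 × 9.8 × 2.72 / 1.8) ≈ 5.44 m/s.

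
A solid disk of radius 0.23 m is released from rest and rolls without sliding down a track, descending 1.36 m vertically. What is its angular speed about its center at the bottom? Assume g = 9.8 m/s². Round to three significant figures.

The moment of inertia is (1/2)MR², giving k ≡ I/(MR²) = 0.5.
The rolling condition ω = v/R makes the rotational term ½I(v/R)² = ½kMv², so KE_total = ½(1+k)Mv² = (3/4)Mv².
Energy conservation Mgh = ½(1+k)Mv² gives v = √(2gh/(1+k)) = √(2 × 9.8 × 1.36 / 1.5) = 4.216 m/s.
Then ω = v/R = 4.216 / 0.23 ≈ 18.3 rad/s.

ω ≈ 18.3 rad/s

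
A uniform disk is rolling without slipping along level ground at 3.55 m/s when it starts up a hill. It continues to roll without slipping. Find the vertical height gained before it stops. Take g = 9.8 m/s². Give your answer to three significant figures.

The moment of inertia is (1/2)MR², giving k ≡ I/(MR²) = 0.5.
Pure rolling means v = ωR; then KE = ½Mv² + ½I(v/R)² = ½(1+k)Mv² = (3/4)Mv².
All of this converts to potential energy at the highest point: (3/4)Mv₀² = Mgh.
Thus h = (1+k)v₀²/(2g) = 1.5 × 3.55² / (2 × 9.8) ≈ 0.964 m.

h ≈ 0.964 m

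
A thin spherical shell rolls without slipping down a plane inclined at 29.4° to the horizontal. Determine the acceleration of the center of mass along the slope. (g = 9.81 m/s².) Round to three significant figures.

For this body I = (2/3)MR², i.e. k = I/(MR²) = 2/3.
Translational: Mg sinθ − f = Ma. Rotational about the CM: fR = Iα = kMRa, so f = kMa.
Eliminating f: Mg sinθ = (1+k)Ma, so a = g sinθ/(1+k) = 9.81 × sin29.4° / 1.667 ≈ 2.89 m/s².

a ≈ 2.89 m/s²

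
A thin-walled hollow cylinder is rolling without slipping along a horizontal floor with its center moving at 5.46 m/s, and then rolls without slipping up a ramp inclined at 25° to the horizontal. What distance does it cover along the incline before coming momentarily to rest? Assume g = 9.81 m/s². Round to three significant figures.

d ≈ 7.19 m

The moment of inertia is MR², giving k ≡ I/(MR²) = 1.
The rolling condition ω = v/R makes the rotational term ½I(v/R)² = ½kMv², so KE_total = ½(1+k)Mv² = Mv².
Setting this equal to Mgh gives the vertical rise h = (1+k)v₀²/(2g) = 2×5.46²/(2×9.81) = 3.039 m.
Along the incline, d = h/sinθ = 3.039/sin25° ≈ 7.19 m.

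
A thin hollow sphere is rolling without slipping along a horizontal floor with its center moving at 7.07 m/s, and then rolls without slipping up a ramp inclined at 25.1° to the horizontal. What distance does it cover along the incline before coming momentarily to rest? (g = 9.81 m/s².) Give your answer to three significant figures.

d ≈ 10.0 m

With I = (2/3)MR², the ratio k = I/(MR²) is 2/3.
Since it rolls without slipping, ω = v/R and KE = ½Mv² + ½Iω² = ½(1+k)Mv² = (5/6)Mv².
Setting this equal to Mgh gives the vertical rise h = (1+k)v₀²/(2g) = 1.667×7.07²/(2×9.81) = 4.246 m.
Along the incline, d = h/sinθ = 4.246/sin25.1° ≈ 10.0 m.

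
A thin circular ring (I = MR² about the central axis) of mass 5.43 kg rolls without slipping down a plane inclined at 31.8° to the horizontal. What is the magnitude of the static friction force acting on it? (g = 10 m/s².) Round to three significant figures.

f ≈ 14.3 N

The moment of inertia is MR², giving k ≡ I/(MR²) = 1.
Along the incline Mg sinθ − f = Ma, and torque about the center fR = Iα = kMR²(a/R) gives f = kMa.
Combining, a = g sinθ/(1+k) and f = kMa = kMg sinθ/(1+k).
f = 1 × 5.43 × 10 × sin31.8° / 2 ≈ 14.3 N.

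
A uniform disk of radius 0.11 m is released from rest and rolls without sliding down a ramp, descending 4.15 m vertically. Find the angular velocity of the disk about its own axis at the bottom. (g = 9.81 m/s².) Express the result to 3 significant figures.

For this body I = (1/2)MR², i.e. k = I/(MR²) = 0.5.
Since it rolls without slipping, ω = v/R and KE = ½Mv² + ½Iω² = ½(1+k)Mv² = (3/4)Mv².
Energy conservation Mgh = ½(1+k)Mv² gives v = √(2gh/(1+k)) = √(2 × 9.81 × 4.15 / 1.5) = 7.368 m/s.
The angular speed follows from ω = v/R = 7.368/0.11 ≈ 67.0 rad/s.

ω ≈ 67.0 rad/s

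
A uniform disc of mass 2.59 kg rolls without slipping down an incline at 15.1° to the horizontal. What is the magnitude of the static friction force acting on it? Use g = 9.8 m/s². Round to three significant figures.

f ≈ 2.20 N

Here I = (1/2)MR², so the shape factor k = I/(MR²) = 0.5.
Translational: Mg sinθ − f = Ma. Rotational about the CM: fR = Iα = kMRa, so f = kMa.
Combining, a = g sinθ/(1+k) and f = kMa = kMg sinθ/(1+k).
f = 0.5 × 2.59 × 9.8 × sin15.1° / 1.5 ≈ 2.20 N.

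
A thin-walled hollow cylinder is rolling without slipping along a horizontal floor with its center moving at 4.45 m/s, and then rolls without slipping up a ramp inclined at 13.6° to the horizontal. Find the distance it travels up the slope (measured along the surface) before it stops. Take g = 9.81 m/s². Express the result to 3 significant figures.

d ≈ 8.58 m

With I = MR², the ratio k = I/(MR²) is 1.
The rolling condition ω = v/R makes the rotational term ½I(v/R)² = ½kMv², so KE_total = ½(1+k)Mv² = Mv².
Setting this equal to Mgh gives the vertical rise h = (1+k)v₀²/(2g) = 2×4.45²/(2×9.81) = 2.019 m.
The distance along the slope is d = h/sinθ = 2.019/sin13.6° ≈ 8.58 m.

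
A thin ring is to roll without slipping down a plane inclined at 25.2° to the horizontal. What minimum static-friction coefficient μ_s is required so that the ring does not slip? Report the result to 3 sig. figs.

Here I = MR², so the shape factor k = I/(MR²) = 1.
Along the incline Mg sinθ − f = Ma, and torque about the center fR = Iα = kMR²(a/R) gives f = kMa.
These give a = g sinθ/(1+k) and the required friction f = kMg sinθ/(1+k).
The normal force is N = Mg cosθ, so μ_min = f/N = k tanθ/(1+k).
μ_min = 1 × tan25.2° / 2 ≈ 0.235.

μ_min ≈ 0.235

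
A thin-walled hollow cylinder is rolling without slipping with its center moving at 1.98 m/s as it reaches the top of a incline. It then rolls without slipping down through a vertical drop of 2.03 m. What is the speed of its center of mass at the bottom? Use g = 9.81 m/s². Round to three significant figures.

For this body I = MR², i.e. k = I/(MR²) = 1.
Since it rolls without slipping, ω = v/R and KE = ½Mv² + ½Iω² = ½(1+k)Mv² = Mv².
Conserving energy between top and bottom: Mv² = Mv₀² + Mgh, hence v² = v₀² + 2gh/(1+k).
v = √(1.98² + 2×9.81×2.03/2) = √23.83 ≈ 4.88 m/s.

v ≈ 4.88 m/s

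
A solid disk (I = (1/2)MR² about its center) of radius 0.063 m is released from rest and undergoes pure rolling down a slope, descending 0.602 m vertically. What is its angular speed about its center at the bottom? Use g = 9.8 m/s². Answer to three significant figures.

ω ≈ 44.5 rad/s

With I = (1/2)MR², the ratio k = I/(MR²) is 0.5.
The rolling condition ω = v/R makes the rotational term ½I(v/R)² = ½kMv², so KE_total = ½(1+k)Mv² = (3/4)Mv².
Energy conservation Mgh = ½(1+k)Mv² gives v = √(2gh/(1+k)) = √(2 × 9.8 × 0.602 / 1.5) = 2.805 m/s.
The angular speed follows from ω = v/R = 2.805/0.063 ≈ 44.5 rad/s.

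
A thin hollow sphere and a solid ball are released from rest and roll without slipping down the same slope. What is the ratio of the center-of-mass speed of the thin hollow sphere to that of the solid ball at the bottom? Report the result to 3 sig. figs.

v_ratio ≈ 0.917

Each satisfies Mgh = ½(1+k)Mv² with k = I/(MR²), so v ∝ 1/√(1+k).
For the thin hollow sphere k = 2/3; for the solid ball k = 0.4.
v₁/v₂ = √((1+k₂)/(1+k₁)) = √(1.4/1.667) ≈ 0.917.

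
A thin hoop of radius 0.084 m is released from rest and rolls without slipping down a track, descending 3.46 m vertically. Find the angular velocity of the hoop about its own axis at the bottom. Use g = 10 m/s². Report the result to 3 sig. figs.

ω ≈ 70.0 rad/s

With I = MR², the ratio k = I/(MR²) is 1.
Pure rolling means v = ωR; then KE = ½Mv² + ½I(v/R)² = ½(1+k)Mv² = Mv².
Energy conservation Mgh = ½(1+k)Mv² gives v = √(2gh/(1+k)) = √(2 × 10 × 3.46 / 2) = 5.882 m/s.
Then ω = v/R = 5.882 / 0.084 ≈ 70.0 rad/s.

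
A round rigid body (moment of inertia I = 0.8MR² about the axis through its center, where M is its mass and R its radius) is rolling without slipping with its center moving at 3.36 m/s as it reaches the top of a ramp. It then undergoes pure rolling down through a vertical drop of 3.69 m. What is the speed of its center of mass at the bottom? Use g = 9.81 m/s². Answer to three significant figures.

Here I = 0.8MR², so the shape factor k = I/(MR²) = 0.8.
Pure rolling means v = ωR; then KE = ½Mv² + ½I(v/R)² = ½(1+k)Mv² = (9/10)Mv².
Energy conservation: (9/10)Mv₀² + Mgh = (9/10)Mv², so v² = v₀² + 2gh/(1+k).
v = √(3.36² + 2×9.81×3.69/1.8) = √51.51 ≈ 7.18 m/s.

v ≈ 7.18 m/s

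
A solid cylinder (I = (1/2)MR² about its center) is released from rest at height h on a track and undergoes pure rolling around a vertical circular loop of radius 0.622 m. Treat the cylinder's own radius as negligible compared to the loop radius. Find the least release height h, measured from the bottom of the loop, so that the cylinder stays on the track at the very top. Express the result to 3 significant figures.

h_min ≈ 1.71 m

For this body I = (1/2)MR², i.e. k = I/(MR²) = 0.5.
At the top, contact is just lost when gravity alone supplies the centripetal force: Mg = Mv_top²/r, i.e. v_top² = gr.
With ω = v/R, the kinetic energy at speed v is ½(1+k)Mv² = (3/4)Mv².
Energy conservation from release (height h) to the top (height 2r): Mgh = Mg(2r) + (3/4)M·gr.
Thus h_min = 2r + (1+k)r/2 = r(2 + 1.5/2) = 0.622 × 2.75 ≈ 1.71 m.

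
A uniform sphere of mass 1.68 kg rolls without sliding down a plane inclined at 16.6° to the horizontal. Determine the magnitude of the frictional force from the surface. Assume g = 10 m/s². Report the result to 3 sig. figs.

f ≈ 1.37 N

With I = (2/5)MR², the ratio k = I/(MR²) is 0.4.
Along the incline Mg sinθ − f = Ma, and torque about the center fR = Iα = kMR²(a/R) gives f = kMa.
Combining, a = g sinθ/(1+k) and f = kMa = kMg sinθ/(1+k).
f = 0.4 × 1.68 × 10 × sin16.6° / 1.4 ≈ 1.37 N.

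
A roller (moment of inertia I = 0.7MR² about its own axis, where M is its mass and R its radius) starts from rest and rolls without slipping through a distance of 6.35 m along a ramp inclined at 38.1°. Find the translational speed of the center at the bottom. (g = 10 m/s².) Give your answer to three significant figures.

Here I = 0.7MR², so the shape factor k = I/(MR²) = 0.7.
Pure rolling means v = ωR; then KE = ½Mv² + ½I(v/R)² = ½(1+k)Mv² = (17/20)Mv².
The vertical drop is h = L sinθ = 6.35 × sin38.1° = 3.918 m.
Energy conservation: Mgh = (17/20)Mv², so v = √(2gh/(1+k)) = √(2 × 10 × 3.918 / 1.7) ≈ 6.79 m/s.

v ≈ 6.79 m/s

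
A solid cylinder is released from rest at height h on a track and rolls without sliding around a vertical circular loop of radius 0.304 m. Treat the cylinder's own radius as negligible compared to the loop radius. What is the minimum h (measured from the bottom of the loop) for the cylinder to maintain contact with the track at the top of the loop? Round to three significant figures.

h_min ≈ 0.836 m

With I = (1/2)MR², the ratio k = I/(MR²) is 0.5.
At the top, contact is just lost when gravity alone supplies the centripetal force: Mg = Mv_top²/r, i.e. v_top² = gr.
With ω = v/R, the kinetic energy at speed v is ½(1+k)Mv² = (3/4)Mv².
Energy conservation from release (height h) to the top (height 2r): Mgh = Mg(2r) + (3/4)M·gr.
Thus h_min = 2r + (1+k)r/2 = r(2 + 1.5/2) = 0.304 × 2.75 ≈ 0.836 m.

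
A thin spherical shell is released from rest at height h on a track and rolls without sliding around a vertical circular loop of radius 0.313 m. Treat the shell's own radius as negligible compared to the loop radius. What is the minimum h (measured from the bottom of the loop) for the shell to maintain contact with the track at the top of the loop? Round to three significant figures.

h_min ≈ 0.887 m

With I = (2/3)MR², the ratio k = I/(MR²) is 2/3.
At the top of the loop, the minimum-contact condition is Mg = Mv_top²/r, so v_top² = gr.
With ω = v/R, the kinetic energy at speed v is ½(1+k)Mv² = (5/6)Mv².
Energy conservation from release (height h) to the top (height 2r): Mgh = Mg(2r) + (5/6)M·gr.
Thus h_min = 2r + (1+k)r/2 = r(2 + 1.667/2) = 0.313 × 2.833 ≈ 0.887 m.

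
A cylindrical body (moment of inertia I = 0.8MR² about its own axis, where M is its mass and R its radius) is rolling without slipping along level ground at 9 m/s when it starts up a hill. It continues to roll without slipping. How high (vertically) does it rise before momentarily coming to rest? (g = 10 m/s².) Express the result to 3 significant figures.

h ≈ 7.29 m

With I = 0.8MR², the ratio k = I/(MR²) is 0.8.
Pure rolling means v = ωR; then KE = ½Mv² + ½I(v/R)² = ½(1+k)Mv² = (9/10)Mv².
At the top the kinetic energy is zero, so (9/10)Mv₀² = Mgh.
Thus h = (1+k)v₀²/(2g) = 1.8 × 9² / (2 × 10) ≈ 7.29 m.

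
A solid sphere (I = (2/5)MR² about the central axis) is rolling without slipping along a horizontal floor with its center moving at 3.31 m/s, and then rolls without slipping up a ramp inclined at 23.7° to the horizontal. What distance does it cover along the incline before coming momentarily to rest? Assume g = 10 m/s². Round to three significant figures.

d ≈ 1.91 m

With I = (2/5)MR², the ratio k = I/(MR²) is 0.4.
Rolling without slipping gives ω = v/R, so the total kinetic energy is ½Mv² + ½Iω² = ½(1+k)Mv² = (7/10)Mv².
Setting this equal to Mgh gives the vertical rise h = (1+k)v₀²/(2g) = 1.4×3.31²/(2×10) = 0.7669 m.
Along the incline, d = h/sinθ = 0.7669/sin23.7° ≈ 1.91 m.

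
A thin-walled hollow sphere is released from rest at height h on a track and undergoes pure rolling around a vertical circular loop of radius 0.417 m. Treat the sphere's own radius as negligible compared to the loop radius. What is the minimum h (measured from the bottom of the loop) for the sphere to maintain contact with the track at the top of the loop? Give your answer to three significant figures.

h_min ≈ 1.18 m

For this body I = (2/3)MR², i.e. k = I/(MR²) = 2/3.
At the top of the loop, the minimum-contact condition is Mg = Mv_top²/r, so v_top² = gr.
With ω = v/R, the kinetic energy at speed v is ½(1+k)Mv² = (5/6)Mv².
Energy conservation from release (height h) to the top (height 2r): Mgh = Mg(2r) + (5/6)M·gr.
Thus h_min = 2r + (1+k)r/2 = r(2 + 1.667/2) = 0.417 × 2.833 ≈ 1.18 m.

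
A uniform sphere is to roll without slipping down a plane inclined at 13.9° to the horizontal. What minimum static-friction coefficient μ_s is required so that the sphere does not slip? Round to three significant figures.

μ_min ≈ 0.0707

For this body I = (2/5)MR², i.e. k = I/(MR²) = 0.4.
Along the incline Mg sinθ − f = Ma, and torque about the center fR = Iα = kMR²(a/R) gives f = kMa.
These give a = g sinθ/(1+k) and the required friction f = kMg sinθ/(1+k).
The normal force is N = Mg cosθ, so μ_min = f/N = k tanθ/(1+k).
μ_min = 0.4 × tan13.9° / 1.4 ≈ 0.0707.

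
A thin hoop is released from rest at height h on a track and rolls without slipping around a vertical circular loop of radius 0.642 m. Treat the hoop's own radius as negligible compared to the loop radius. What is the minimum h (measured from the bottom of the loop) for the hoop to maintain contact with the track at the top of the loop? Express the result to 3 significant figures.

h_min ≈ 1.93 m

The moment of inertia is MR², giving k ≡ I/(MR²) = 1.
At the top of the loop, the minimum-contact condition is Mg = Mv_top²/r, so v_top² = gr.
With ω = v/R, the kinetic energy at speed v is ½(1+k)Mv² = Mv².
Energy conservation from release (height h) to the top (height 2r): Mgh = Mg(2r) + M·gr.
Thus h_min = 2r + (1+k)r/2 = r(2 + 2/2) = 0.642 × 3 ≈ 1.93 m.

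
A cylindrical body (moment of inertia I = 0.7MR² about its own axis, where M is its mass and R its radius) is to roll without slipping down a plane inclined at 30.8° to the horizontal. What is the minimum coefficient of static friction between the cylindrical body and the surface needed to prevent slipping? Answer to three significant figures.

μ_min ≈ 0.245

With I = 0.7MR², the ratio k = I/(MR²) is 0.7.
Along the incline Mg sinθ − f = Ma, and torque about the center fR = Iα = kMR²(a/R) gives f = kMa.
These give a = g sinθ/(1+k) and the required friction f = kMg sinθ/(1+k).
The normal force is N = Mg cosθ, so μ_min = f/N = k tanθ/(1+k).
μ_min = 0.7 × tan30.8° / 1.7 ≈ 0.245.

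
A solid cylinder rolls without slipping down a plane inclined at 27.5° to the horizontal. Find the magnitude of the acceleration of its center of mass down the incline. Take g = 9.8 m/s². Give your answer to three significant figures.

With I = (1/2)MR², the ratio k = I/(MR²) is 0.5.
Translational: Mg sinθ − f = Ma. Rotational about the CM: fR = Iα = kMRa, so f = kMa.
Eliminating f: Mg sinθ = (1+k)Ma, so a = g sinθ/(1+k) = 9.8 × sin27.5° / 1.5 ≈ 3.02 m/s².

a ≈ 3.02 m/s²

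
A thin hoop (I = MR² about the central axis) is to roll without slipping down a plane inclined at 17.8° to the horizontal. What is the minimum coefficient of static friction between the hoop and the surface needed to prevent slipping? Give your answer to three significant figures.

For this body I = MR², i.e. k = I/(MR²) = 1.
Translational: Mg sinθ − f = Ma. Rotational about the CM: fR = Iα = kMRa, so f = kMa.
These give a = g sinθ/(1+k) and the required friction f = kMg sinθ/(1+k).
With N = Mg cosθ, the no-slip condition f ≤ μN gives μ_min = f/N = k tanθ/(1+k).
μ_min = 1 × tan17.8° / 2 ≈ 0.161.

μ_min ≈ 0.161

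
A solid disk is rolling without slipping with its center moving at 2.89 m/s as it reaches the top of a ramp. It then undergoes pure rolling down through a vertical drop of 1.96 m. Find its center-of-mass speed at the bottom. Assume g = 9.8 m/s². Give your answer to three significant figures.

v ≈ 5.83 m/s

For this body I = (1/2)MR², i.e. k = I/(MR²) = 0.5.
Rolling without slipping gives ω = v/R, so the total kinetic energy is ½Mv² + ½Iω² = ½(1+k)Mv² = (3/4)Mv².
Energy conservation: (3/4)Mv₀² + Mgh = (3/4)Mv², so v² = v₀² + 2gh/(1+k).
v = √(2.89² + 2×9.8×1.96/1.5) = √33.96 ≈ 5.83 m/s.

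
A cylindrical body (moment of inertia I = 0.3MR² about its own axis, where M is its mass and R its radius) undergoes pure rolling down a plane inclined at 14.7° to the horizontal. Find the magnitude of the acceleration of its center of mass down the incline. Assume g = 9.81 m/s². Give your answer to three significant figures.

With I = 0.3MR², the ratio k = I/(MR²) is 0.3.
Translational: Mg sinθ − f = Ma. Rotational about the CM: fR = Iα = kMRa, so f = kMa.
Eliminating f: Mg sinθ = (1+k)Ma, so a = g sinθ/(1+k) = 9.81 × sin14.7° / 1.3 ≈ 1.91 m/s².

a ≈ 1.91 m/s²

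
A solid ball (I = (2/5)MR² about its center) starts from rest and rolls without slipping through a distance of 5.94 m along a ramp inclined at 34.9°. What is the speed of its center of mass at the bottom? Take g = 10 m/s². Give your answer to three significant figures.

With I = (2/5)MR², the ratio k = I/(MR²) is 0.4.
Pure rolling means v = ωR; then KE = ½Mv² + ½I(v/R)² = ½(1+k)Mv² = (7/10)Mv².
The vertical drop is h = L sinθ = 5.94 × sin34.9° = 3.399 m.
Energy conservation: Mgh = (7/10)Mv², so v = √(2gh/(1+k)) = √(2 × 10 × 3.399 / 1.4) ≈ 6.97 m/s.

v ≈ 6.97 m/s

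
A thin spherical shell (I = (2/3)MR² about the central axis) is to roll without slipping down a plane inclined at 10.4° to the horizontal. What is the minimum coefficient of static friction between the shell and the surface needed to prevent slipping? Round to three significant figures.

With I = (2/3)MR², the ratio k = I/(MR²) is 2/3.
Along the incline Mg sinθ − f = Ma, and torque about the center fR = Iα = kMR²(a/R) gives f = kMa.
These give a = g sinθ/(1+k) and the required friction f = kMg sinθ/(1+k).
The normal force is N = Mg cosθ, so μ_min = f/N = k tanθ/(1+k).
μ_min = (2/3) × tan10.4° / 1.667 ≈ 0.0734.

μ_min ≈ 0.0734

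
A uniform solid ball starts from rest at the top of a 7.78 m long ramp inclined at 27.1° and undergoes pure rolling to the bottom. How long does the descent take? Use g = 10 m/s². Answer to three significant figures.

t ≈ 2.19 s

The moment of inertia is (2/5)MR², giving k ≡ I/(MR²) = 0.4.
Newton's second law down the slope: Mg sinθ − f = Ma. The torque equation fR = Iα (with α = a/R) gives f = kMa.
Hence a = g sinθ/(1+k) = 10×sin27.1°/1.4 = 3.254 m/s².
Starting from rest, L = ½at², so t = √(2L/a) = √(2×7.78/3.254) ≈ 2.19 s.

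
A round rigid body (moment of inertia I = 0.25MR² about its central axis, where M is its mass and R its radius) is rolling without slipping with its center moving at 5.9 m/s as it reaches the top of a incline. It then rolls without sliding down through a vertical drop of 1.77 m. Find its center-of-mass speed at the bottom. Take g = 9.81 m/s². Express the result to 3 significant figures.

With I = 0.25MR², the ratio k = I/(MR²) is 0.25.
Pure rolling means v = ωR; then KE = ½Mv² + ½I(v/R)² = ½(1+k)Mv² = (5/8)Mv².
Conserving energy between top and bottom: (5/8)Mv² = (5/8)Mv₀² + Mgh, hence v² = v₀² + 2gh/(1+k).
v = √(5.9² + 2×9.81×1.77/1.25) = √62.59 ≈ 7.91 m/s.

v ≈ 7.91 m/s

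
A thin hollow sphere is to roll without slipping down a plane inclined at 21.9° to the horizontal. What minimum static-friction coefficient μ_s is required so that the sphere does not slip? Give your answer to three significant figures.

μ_min ≈ 0.161

With I = (2/3)MR², the ratio k = I/(MR²) is 2/3.
Along the incline Mg sinθ − f = Ma, and torque about the center fR = Iα = kMR²(a/R) gives f = kMa.
These give a = g sinθ/(1+k) and the required friction f = kMg sinθ/(1+k).
The normal force is N = Mg cosθ, so μ_min = f/N = k tanθ/(1+k).
μ_min = (2/3) × tan21.9° / 1.667 ≈ 0.161.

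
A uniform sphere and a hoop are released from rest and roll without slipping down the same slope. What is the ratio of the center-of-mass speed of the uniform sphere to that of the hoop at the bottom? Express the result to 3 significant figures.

v_ratio ≈ 1.20

Each satisfies Mgh = ½(1+k)Mv² with k = I/(MR²), so v ∝ 1/√(1+k).
For the uniform sphere k = 0.4; for the hoop k = 1.
v₁/v₂ = √((1+k₂)/(1+k₁)) = √(2/1.4) ≈ 1.20.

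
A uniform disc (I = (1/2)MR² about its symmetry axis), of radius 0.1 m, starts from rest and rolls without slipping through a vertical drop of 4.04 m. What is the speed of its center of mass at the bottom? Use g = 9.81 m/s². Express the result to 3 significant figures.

v ≈ 7.27 m/s

The moment of inertia is (1/2)MR², giving k ≡ I/(MR²) = 0.5.
The rolling condition ω = v/R makes the rotational term ½I(v/R)² = ½kMv², so KE_total = ½(1+k)Mv² = (3/4)Mv².
Setting Mgh = (3/4)Mv² gives v = √(2gh/(1+k)) = √(2·9.81·4.04/1.5) ≈ 7.27 m/s.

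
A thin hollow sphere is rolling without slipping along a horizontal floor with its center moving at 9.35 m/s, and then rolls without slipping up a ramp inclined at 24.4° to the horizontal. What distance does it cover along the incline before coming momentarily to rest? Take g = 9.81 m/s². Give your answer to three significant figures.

d ≈ 18.0 m

For this body I = (2/3)MR², i.e. k = I/(MR²) = 2/3.
Since it rolls without slipping, ω = v/R and KE = ½Mv² + ½Iω² = ½(1+k)Mv² = (5/6)Mv².
Setting this equal to Mgh gives the vertical rise h = (1+k)v₀²/(2g) = 1.667×9.35²/(2×9.81) = 7.426 m.
The distance along the slope is d = h/sinθ = 7.426/sin24.4° ≈ 18.0 m.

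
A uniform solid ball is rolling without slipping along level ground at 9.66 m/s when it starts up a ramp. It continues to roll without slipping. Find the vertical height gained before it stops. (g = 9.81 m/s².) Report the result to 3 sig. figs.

The moment of inertia is (2/5)MR², giving k ≡ I/(MR²) = 0.4.
Rolling without slipping gives ω = v/R, so the total kinetic energy is ½Mv² + ½Iω² = ½(1+k)Mv² = (7/10)Mv².
At the top the kinetic energy is zero, so (7/10)Mv₀² = Mgh.
Thus h = (1+k)v₀²/(2g) = 1.4 × 9.66² / (2 × 9.81) ≈ 6.66 m.

h ≈ 6.66 m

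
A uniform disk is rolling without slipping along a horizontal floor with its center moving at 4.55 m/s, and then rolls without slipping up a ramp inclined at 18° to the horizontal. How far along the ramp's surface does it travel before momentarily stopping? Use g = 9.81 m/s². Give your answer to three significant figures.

d ≈ 5.12 m

Here I = (1/2)MR², so the shape factor k = I/(MR²) = 0.5.
Since it rolls without slipping, ω = v/R and KE = ½Mv² + ½Iω² = ½(1+k)Mv² = (3/4)Mv².
Setting this equal to Mgh gives the vertical rise h = (1+k)v₀²/(2g) = 1.5×4.55²/(2×9.81) = 1.583 m.
Along the incline, d = h/sinθ = 1.583/sin18° ≈ 5.12 m.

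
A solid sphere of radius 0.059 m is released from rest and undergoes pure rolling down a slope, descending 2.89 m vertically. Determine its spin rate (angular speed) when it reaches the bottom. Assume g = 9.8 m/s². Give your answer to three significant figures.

ω ≈ 108 rad/s

With I = (2/5)MR², the ratio k = I/(MR²) is 0.4.
Since it rolls without slipping, ω = v/R and KE = ½Mv² + ½Iω² = ½(1+k)Mv² = (7/10)Mv².
Energy conservation Mgh = ½(1+k)Mv² gives v = √(2gh/(1+k)) = √(2 × 9.8 × 2.89 / 1.4) = 6.361 m/s.
Then ω = v/R = 6.361 / 0.059 ≈ 108 rad/s.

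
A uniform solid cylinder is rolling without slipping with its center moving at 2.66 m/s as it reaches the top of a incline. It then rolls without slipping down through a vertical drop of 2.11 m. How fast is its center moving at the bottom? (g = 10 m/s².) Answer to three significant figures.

v ≈ 5.93 m/s

Here I = (1/2)MR², so the shape factor k = I/(MR²) = 0.5.
Rolling without slipping gives ω = v/R, so the total kinetic energy is ½Mv² + ½Iω² = ½(1+k)Mv² = (3/4)Mv².
Energy conservation: (3/4)Mv₀² + Mgh = (3/4)Mv², so v² = v₀² + 2gh/(1+k).
v = √(2.66² + 2×10×2.11/1.5) = √35.21 ≈ 5.93 m/s.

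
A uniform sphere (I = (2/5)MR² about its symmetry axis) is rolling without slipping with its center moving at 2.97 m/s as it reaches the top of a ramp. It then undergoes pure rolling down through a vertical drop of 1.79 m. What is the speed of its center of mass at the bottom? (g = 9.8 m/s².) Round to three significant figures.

For this body I = (2/5)MR², i.e. k = I/(MR²) = 0.4.
Since it rolls without slipping, ω = v/R and KE = ½Mv² + ½Iω² = ½(1+k)Mv² = (7/10)Mv².
Energy conservation: (7/10)Mv₀² + Mgh = (7/10)Mv², so v² = v₀² + 2gh/(1+k).
v = √(2.97² + 2×9.8×1.79/1.4) = √33.88 ≈ 5.82 m/s.

v ≈ 5.82 m/s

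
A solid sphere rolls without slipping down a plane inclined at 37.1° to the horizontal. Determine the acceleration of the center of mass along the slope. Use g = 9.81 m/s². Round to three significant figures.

Here I = (2/5)MR², so the shape factor k = I/(MR²) = 0.4.
Translational: Mg sinθ − f = Ma. Rotational about the CM: fR = Iα = kMRa, so f = kMa.
Eliminating f: Mg sinθ = (1+k)Ma, so a = g sinθ/(1+k) = 9.81 × sin37.1° / 1.4 ≈ 4.23 m/s².

a ≈ 4.23 m/s²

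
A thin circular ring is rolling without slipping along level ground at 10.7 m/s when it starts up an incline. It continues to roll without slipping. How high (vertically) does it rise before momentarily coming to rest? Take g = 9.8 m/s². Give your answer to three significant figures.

With I = MR², the ratio k = I/(MR²) is 1.
Pure rolling means v = ωR; then KE = ½Mv² + ½I(v/R)² = ½(1+k)Mv² = Mv².
At the top the kinetic energy is zero, so Mv₀² = Mgh.
Thus h = (1+k)v₀²/(2g) = 2 × 10.7² / (2 × 9.8) ≈ 11.7 m.

h ≈ 11.7 m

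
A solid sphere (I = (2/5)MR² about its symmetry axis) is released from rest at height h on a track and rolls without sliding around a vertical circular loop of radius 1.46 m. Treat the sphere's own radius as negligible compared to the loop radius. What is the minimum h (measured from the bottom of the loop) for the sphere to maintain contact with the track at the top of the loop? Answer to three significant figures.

h_min ≈ 3.94 m

Here I = (2/5)MR², so the shape factor k = I/(MR²) = 0.4.
At the top of the loop, the minimum-contact condition is Mg = Mv_top²/r, so v_top² = gr.
With ω = v/R, the kinetic energy at speed v is ½(1+k)Mv² = (7/10)Mv².
Energy conservation from release (height h) to the top (height 2r): Mgh = Mg(2r) + (7/10)M·gr.
Thus h_min = 2r + (1+k)r/2 = r(2 + 1.4/2) = 1.46 × 2.7 ≈ 3.94 m.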